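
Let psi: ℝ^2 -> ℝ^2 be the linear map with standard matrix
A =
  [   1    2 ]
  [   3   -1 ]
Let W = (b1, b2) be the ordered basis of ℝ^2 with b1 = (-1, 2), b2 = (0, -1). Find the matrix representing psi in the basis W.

[[-3, 2], [-1, 3]]

Let P have columns b1, b2. Then [psi]_W = P^(-1) A P.
Here det P = 1, so P^(-1) is integer; computing A P first and then P^(-1)(A P) gives [[-3, 2], [-1, 3]].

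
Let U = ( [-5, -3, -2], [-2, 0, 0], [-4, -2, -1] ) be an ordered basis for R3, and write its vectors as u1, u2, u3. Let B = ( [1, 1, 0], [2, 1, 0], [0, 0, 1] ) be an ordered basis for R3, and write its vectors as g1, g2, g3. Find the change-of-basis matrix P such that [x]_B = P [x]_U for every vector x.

Take x = uj: its U-coordinates are the j-th standard unit vector, so P e_j — column j of P — equals [uj]_B.
u1 = -g1 - 2g2 - 2g3, giving column 1 = [-1, -2, -2]; repeating for each j gives P = [[-1, 2, 0], [-2, -2, -2], [-2, 0, -1]].

[[-1, 2, 0], [-2, -2, -2], [-2, 0, -1]]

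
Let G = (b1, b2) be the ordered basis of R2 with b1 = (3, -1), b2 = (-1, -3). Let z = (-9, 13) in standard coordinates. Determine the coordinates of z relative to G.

(-4, -3)

Write z = c_1 b1 + c_2 b2 and solve for the c_i.
System: 3c_1 - c_2 = -9, -c_1 - 3c_2 = 13; solving gives c_1 = -4, c_2 = -3.
Check: -4b1 - 3b2 = (-9, 13).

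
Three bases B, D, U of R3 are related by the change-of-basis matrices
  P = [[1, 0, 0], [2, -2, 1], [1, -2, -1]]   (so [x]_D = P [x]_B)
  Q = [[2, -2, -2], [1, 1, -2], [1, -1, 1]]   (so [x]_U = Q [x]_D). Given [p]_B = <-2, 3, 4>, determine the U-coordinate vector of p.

Composing the changes, [p]_U = Q P [p]_B.
Q P = [[-4, 8, 0], [1, 2, 3], [0, 0, -2]]; applying this to <-2, 3, 4> gives <32, 16, -8>.

<32, 16, -8>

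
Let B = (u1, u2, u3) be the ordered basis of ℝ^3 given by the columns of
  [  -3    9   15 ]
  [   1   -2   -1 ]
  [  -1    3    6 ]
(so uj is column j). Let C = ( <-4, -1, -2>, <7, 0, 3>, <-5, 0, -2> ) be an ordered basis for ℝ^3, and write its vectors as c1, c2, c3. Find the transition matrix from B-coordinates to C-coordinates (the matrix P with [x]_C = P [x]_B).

[[-1, 2, 1], [-1, 1, 2], [0, -2, -1]]

Column j of P is [uj]_C, since P maps B-coordinates to C-coordinates.
Expressing u1 in C: u1 = -c1 - c2 + 0·c3, so column 1 of P is <-1, -1, 0>.
Doing the same for each uj gives P = [[-1, 2, 1], [-1, 1, 2], [0, -2, -1]].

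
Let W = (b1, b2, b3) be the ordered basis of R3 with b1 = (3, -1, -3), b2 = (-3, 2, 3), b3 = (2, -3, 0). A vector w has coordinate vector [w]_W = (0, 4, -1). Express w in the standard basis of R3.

(-14, 11, 12)

By definition w = 0·b1 + 4b2 - b3.
Summing componentwise gives (-14, 11, 12).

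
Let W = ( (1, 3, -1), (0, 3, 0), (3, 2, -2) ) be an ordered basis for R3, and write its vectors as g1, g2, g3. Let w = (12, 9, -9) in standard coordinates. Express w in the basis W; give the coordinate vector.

(3, -2, 3)

Write w = c_1 g1 + ... + c_3 g3 and solve for the c_i.
Solving this 3x3 system gives c = (3, -2, 3).
Check: 3g1 - 2g2 + 3g3 = (12, 9, -9).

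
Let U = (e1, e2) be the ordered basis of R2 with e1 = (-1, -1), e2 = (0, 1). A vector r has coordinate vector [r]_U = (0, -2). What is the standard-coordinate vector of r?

(0, -2)

r = M [r]_U, where M has columns e1, e2.
Carrying out the matrix-vector product, r = (0, -2).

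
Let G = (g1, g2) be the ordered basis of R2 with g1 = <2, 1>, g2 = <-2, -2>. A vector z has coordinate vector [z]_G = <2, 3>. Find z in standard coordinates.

By definition z = 2g1 + 3g2.
Summing componentwise gives <-2, -4>.

<-2, -4>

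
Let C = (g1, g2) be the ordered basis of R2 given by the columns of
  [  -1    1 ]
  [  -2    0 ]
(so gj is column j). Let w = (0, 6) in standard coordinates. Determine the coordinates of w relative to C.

(-3, -3)

Write w = c_1 g1 + c_2 g2 and solve for the c_i.
System: -c_1 + c_2 = 0, -2c_1 + 0c_2 = 6; solving gives c_1 = -3, c_2 = -3.
Check: -3g1 - 3g2 = (0, 6).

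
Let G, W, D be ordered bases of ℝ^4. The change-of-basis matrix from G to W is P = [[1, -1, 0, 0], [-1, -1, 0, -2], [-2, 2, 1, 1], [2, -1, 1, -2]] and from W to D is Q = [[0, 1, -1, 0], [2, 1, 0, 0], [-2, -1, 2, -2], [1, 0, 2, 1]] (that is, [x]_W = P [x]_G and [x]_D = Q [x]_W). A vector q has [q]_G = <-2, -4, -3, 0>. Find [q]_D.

First [q]_W = P [q]_G = <2, 6, -7, -3>.
Then [q]_D = Q [q]_W = <13, 10, -18, -15>.

<13, 10, -18, -15>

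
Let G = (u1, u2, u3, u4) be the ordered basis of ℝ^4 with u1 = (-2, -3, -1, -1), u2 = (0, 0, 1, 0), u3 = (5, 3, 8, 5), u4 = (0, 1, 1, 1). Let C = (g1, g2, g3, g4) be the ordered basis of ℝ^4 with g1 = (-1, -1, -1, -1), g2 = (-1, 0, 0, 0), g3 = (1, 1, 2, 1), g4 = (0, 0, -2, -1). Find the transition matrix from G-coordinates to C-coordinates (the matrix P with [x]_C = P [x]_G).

Column j of P is [uj]_C, since P maps G-coordinates to C-coordinates.
Expressing u1 in C: u1 = g1 - g2 - 2g3 - 2g4, so column 1 of P is (1, -1, -2, -2).
Doing the same for each uj gives P = [[1, 1, -2, -1], [-1, 0, -2, 1], [-2, 1, 1, 0], [-2, 0, -2, 0]].

[[1, 1, -2, -1], [-1, 0, -2, 1], [-2, 1, 1, 0], [-2, 0, -2, 0]]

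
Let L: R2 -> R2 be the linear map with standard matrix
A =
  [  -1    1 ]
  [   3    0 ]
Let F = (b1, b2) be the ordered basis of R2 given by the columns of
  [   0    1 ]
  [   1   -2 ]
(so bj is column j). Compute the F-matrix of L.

The j-th column of [L]_F is [L(bj)]_F.
L(b1) = A b1 = (1, 0) = 2b1 + b2, so column 1 is (2, 1).
Repeating for b2 and assembling the columns gives [[2, -3], [1, -3]].

[[2, -3], [1, -3]]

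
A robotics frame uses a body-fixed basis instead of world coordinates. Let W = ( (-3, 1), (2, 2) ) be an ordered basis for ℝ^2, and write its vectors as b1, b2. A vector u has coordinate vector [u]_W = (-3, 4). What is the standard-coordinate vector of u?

(17, 5)

By definition u = -3b1 + 4b2.
Summing componentwise gives (17, 5).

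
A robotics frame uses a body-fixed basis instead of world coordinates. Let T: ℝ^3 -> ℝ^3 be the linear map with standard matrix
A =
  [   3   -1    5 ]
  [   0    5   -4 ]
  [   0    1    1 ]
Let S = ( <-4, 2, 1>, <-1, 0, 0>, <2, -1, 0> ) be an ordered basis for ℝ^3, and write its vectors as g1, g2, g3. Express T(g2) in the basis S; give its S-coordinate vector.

<0, 3, 0>

Compute T(g2) = A g2 = <-3, 0, 0> in standard coordinates.
Then write this in S-coordinates: solve for y in y_1 g1 + ... + y_3 g3 = <-3, 0, 0>.
This gives y = <0, 3, 0>, which is column 2 of [T]_S.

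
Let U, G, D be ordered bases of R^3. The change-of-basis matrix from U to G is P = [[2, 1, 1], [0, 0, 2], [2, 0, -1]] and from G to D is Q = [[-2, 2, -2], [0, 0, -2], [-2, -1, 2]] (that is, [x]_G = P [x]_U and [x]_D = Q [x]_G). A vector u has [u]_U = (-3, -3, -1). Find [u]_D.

(26, 10, 12)

Composing the changes, [u]_D = Q P [u]_U.
Q P = [[-8, -2, 4], [-4, 0, 2], [0, -2, -6]]; applying this to (-3, -3, -1) gives (26, 10, 12).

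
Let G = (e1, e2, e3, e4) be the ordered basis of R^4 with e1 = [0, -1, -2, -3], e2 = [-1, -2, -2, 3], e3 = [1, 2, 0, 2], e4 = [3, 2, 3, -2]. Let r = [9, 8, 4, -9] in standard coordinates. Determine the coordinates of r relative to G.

[r]_G is the unique c with M c = r, where M has columns e1, ..., e4.
Solving this 4x4 system gives c = (2, -1, 2, 2).
Check: 2e1 - e2 + 2e3 + 2e4 = [9, 8, 4, -9].

[2, -1, 2, 2]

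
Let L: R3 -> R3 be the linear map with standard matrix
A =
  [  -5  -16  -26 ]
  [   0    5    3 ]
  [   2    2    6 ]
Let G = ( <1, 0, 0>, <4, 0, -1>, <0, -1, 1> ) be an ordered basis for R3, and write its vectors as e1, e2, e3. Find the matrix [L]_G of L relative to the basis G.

[[3, 2, -2], [-2, 1, -2], [0, 3, 2]]

Let P have columns e1, ..., e3. Then [L]_G = P^(-1) A P.
Here det P = -1, so P^(-1) is integer; computing A P first and then P^(-1)(A P) gives [[3, 2, -2], [-2, 1, -2], [0, 3, 2]].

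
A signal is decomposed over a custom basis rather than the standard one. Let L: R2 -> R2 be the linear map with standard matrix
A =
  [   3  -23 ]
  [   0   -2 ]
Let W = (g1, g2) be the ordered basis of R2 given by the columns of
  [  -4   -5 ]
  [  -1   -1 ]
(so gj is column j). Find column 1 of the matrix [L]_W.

[1, -3]

Column 1 of [L]_W is the W-coordinate vector of L(g1).
In standard coordinates L(g1) = A g1 = [11, 2].
Converting to W: [11, 2] = g1 - 3g2, so the coordinate vector is [1, -3].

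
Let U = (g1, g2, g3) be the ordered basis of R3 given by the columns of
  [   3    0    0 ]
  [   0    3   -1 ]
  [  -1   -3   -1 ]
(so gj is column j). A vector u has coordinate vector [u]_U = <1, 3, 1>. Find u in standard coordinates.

u = M [u]_U, where M has columns g1, ..., g3.
Carrying out the matrix-vector product, u = <3, 8, -11>.

<3, 8, -11>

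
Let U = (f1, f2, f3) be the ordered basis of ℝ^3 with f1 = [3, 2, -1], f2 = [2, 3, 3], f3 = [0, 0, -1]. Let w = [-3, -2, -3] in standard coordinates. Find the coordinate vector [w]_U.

[-1, 0, 4]

We seek scalars with c_1 f1 + ... + c_3 f3 = w; equivalently solve M c = w where the columns of M are f1, ..., f3.
Solving this 3x3 system gives c = (-1, 0, 4).
Check: -f1 + 0·f2 + 4f3 = [-3, -2, -3].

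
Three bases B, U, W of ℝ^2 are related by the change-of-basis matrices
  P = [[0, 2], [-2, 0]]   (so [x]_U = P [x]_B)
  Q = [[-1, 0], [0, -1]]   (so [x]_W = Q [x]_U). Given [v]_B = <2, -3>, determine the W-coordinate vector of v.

<6, 4>

First [v]_U = P [v]_B = <-6, -4>.
Then [v]_W = Q [v]_U = <6, 4>.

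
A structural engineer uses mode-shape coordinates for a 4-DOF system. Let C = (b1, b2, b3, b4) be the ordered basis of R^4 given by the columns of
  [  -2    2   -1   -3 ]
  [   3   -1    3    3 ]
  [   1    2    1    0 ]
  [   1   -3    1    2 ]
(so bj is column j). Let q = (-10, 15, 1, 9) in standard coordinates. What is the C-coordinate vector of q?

(-3, 0, 4, 4)

Write q = c_1 b1 + ... + c_4 b4 and solve for the c_i.
Gaussian elimination on [M | q] yields c = (-3, 0, 4, 4).
Check: -3b1 + 0·b2 + 4b3 + 4b4 = (-10, 15, 1, 9).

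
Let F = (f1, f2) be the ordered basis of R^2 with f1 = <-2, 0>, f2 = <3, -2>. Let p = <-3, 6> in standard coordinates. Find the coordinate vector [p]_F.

<-3, -3>

Write p = c_1 f1 + c_2 f2 and solve for the c_i.
System: -2c_1 + 3c_2 = -3, 0c_1 - 2c_2 = 6; solving gives c_1 = -3, c_2 = -3.
Check: -3f1 - 3f2 = <-3, 6>.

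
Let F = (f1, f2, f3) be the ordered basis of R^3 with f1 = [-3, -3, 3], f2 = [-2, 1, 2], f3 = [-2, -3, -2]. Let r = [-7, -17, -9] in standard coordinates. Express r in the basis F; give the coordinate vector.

Write r = c_1 f1 + ... + c_3 f3 and solve for the c_i.
Gaussian elimination on [M | r] yields c = (1, -2, 4).
Check: f1 - 2f2 + 4f3 = [-7, -17, -9].

[1, -2, 4]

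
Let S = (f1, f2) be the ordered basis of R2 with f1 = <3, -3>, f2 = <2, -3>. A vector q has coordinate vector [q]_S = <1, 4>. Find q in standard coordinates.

<11, -15>

The coordinates say q = f1 + 4f2; adding the scaled basis vectors gives <11, -15>.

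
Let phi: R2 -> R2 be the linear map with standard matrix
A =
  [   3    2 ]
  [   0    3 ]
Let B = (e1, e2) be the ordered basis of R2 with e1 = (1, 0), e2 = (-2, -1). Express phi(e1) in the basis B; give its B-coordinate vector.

(3, 0)

Column 1 of [phi]_B is the B-coordinate vector of phi(e1).
In standard coordinates phi(e1) = A e1 = (3, 0).
Converting to B: (3, 0) = 3e1 + 0·e2, so the coordinate vector is (3, 0).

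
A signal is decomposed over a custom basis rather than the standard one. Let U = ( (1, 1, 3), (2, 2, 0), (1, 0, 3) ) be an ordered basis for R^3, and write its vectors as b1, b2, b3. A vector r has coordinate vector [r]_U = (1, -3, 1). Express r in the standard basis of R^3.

By definition r = b1 - 3b2 + b3.
Summing componentwise gives (-4, -5, 6).

(-4, -5, 6)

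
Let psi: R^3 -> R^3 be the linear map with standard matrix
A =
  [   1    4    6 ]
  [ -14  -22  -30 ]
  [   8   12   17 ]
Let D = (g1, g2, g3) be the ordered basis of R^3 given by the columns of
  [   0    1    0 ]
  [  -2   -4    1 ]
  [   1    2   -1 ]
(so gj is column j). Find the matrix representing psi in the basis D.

With P the matrix whose columns are g1, ..., g3, [psi]_D = P^(-1) A P.
Column by column: psi(g1) = A g1 = (-2, 14, -7); its D-coordinates (-3, -2, 0) give column 1.
Continuing for each basis vector yields [psi]_D = [[-3, -2, 1], [-2, -3, -2], [0, -2, 2]].

[[-3, -2, 1], [-2, -3, -2], [0, -2, 2]]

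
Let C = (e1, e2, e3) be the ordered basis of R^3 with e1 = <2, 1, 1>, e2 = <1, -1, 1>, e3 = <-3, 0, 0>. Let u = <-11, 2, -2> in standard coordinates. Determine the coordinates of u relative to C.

<0, -2, 3>

[u]_C is the unique c with M c = u, where M has columns e1, ..., e3.
Gaussian elimination on [M | u] yields c = (0, -2, 3).
Check: 0·e1 - 2e2 + 3e3 = <-11, 2, -2>.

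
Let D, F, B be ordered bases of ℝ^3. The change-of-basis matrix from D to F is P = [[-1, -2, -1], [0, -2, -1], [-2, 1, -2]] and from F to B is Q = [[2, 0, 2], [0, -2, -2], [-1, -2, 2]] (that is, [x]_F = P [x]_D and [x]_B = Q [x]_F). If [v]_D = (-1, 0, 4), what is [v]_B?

Composing the changes, [v]_B = Q P [v]_D.
Q P = [[-6, -2, -6], [4, 2, 6], [-3, 8, -1]]; applying this to (-1, 0, 4) gives (-18, 20, -1).

(-18, 20, -1)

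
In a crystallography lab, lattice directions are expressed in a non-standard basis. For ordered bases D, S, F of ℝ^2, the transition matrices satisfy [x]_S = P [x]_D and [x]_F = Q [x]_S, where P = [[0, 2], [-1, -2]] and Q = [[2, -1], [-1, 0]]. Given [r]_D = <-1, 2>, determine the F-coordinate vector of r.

<11, -4>

Apply P to get S-coordinates <4, -3>, then Q to get F-coordinates.
The result is [r]_F = <11, -4>.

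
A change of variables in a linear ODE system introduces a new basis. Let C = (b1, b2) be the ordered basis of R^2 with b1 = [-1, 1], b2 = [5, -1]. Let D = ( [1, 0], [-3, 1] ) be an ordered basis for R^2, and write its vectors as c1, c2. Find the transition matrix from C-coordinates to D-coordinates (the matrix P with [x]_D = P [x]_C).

Column j of P is [bj]_D, since P maps C-coordinates to D-coordinates.
Expressing b1 in D: b1 = 2c1 + c2, so column 1 of P is [2, 1].
Doing the same for each bj gives P = [[2, 2], [1, -1]].

[[2, 2], [1, -1]]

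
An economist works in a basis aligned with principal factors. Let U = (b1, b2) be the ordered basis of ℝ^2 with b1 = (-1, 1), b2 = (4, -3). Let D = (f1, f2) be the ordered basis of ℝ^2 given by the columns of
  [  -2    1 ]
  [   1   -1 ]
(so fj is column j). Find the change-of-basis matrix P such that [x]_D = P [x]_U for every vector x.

[[0, -1], [-1, 2]]

Let M have columns bj and N have columns fj. Then for every x, N [x]_D = x = M [x]_U, so P = N^(-1) M.
Since det N = 1, N^(-1) has integer entries; multiplying gives P = [[0, -1], [-1, 2]].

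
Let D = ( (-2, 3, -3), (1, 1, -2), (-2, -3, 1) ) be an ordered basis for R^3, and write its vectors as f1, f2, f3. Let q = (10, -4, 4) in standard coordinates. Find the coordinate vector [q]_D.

(-3, 2, -1)

[q]_D is the unique c with M c = q, where M has columns f1, ..., f3.
Gaussian elimination on [M | q] yields c = (-3, 2, -1).
Check: -3f1 + 2f2 - f3 = (10, -4, 4).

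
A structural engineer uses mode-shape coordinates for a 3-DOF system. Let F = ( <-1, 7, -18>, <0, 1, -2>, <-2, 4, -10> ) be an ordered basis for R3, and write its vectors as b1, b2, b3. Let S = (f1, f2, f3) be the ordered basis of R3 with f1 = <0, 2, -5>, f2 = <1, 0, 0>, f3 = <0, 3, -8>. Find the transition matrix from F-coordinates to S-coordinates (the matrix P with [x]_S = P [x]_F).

[[2, 2, 2], [-1, 0, -2], [1, -1, 0]]

Column j of P is [bj]_S, since P maps F-coordinates to S-coordinates.
Expressing b1 in S: b1 = 2f1 - f2 + f3, so column 1 of P is <2, -1, 1>.
Doing the same for each bj gives P = [[2, 2, 2], [-1, 0, -2], [1, -1, 0]].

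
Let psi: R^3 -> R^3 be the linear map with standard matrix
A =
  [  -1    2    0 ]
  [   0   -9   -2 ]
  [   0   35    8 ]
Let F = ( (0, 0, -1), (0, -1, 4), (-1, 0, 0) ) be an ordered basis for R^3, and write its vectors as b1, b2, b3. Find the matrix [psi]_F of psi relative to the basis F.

The j-th column of [psi]_F is [psi(bj)]_F.
psi(b1) = A b1 = (0, 2, -8) = 0·b1 - 2b2 + 0·b3, so column 1 is (0, -2, 0).
Repeating for b2, b3 and assembling the columns gives [[0, -1, 0], [-2, -1, 0], [0, 2, -1]].

[[0, -1, 0], [-2, -1, 0], [0, 2, -1]]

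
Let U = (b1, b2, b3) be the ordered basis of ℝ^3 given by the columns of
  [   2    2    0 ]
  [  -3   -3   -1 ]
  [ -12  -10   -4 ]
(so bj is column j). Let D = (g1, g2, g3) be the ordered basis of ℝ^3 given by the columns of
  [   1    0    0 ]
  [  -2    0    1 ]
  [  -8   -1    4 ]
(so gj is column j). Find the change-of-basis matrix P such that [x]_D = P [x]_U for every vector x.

[[2, 2, 0], [0, -2, 0], [1, 1, -1]]

Column j of P is [bj]_D, since P maps U-coordinates to D-coordinates.
Expressing b1 in D: b1 = 2g1 + 0·g2 + g3, so column 1 of P is <2, 0, 1>.
Doing the same for each bj gives P = [[2, 2, 0], [0, -2, 0], [1, 1, -1]].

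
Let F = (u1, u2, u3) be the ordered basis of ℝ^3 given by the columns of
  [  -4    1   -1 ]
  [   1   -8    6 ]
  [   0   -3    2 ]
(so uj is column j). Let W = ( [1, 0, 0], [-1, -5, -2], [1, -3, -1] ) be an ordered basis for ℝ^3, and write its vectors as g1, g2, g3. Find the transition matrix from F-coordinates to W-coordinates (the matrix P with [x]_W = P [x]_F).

Take x = uj: its F-coordinates are the j-th standard unit vector, so P e_j — column j of P — equals [uj]_W.
u1 = -g1 + g2 - 2g3, giving column 1 = [-1, 1, -2]; repeating for each j gives P = [[-1, 1, 1], [1, 1, 0], [-2, 1, -2]].

[[-1, 1, 1], [1, 1, 0], [-2, 1, -2]]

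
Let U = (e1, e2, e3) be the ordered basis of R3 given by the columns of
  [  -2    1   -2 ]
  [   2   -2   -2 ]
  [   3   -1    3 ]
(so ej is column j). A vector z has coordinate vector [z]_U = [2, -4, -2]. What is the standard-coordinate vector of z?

By definition z = 2e1 - 4e2 - 2e3.
Summing componentwise gives [-4, 16, 4].

[-4, 16, 4]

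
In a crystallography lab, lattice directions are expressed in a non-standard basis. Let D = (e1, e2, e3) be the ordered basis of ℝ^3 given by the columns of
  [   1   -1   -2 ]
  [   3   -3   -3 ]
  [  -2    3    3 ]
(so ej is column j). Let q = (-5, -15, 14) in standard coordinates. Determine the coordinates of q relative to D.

[q]_D is the unique c with M c = q, where M has columns e1, ..., e3.
Solving this 3x3 system gives c = (-1, 4, 0).
Check: -e1 + 4e2 + 0·e3 = (-5, -15, 14).

(-1, 4, 0)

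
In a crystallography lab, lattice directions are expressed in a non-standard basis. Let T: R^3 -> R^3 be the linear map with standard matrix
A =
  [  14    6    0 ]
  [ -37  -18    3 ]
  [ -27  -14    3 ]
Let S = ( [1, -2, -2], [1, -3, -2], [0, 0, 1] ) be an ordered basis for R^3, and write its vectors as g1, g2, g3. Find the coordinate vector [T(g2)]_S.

[-1, -3, 1]

Compute T(g2) = A g2 = [-4, 11, 9] in standard coordinates.
Then write this in S-coordinates: solve for y in y_1 g1 + ... + y_3 g3 = [-4, 11, 9].
This gives y = [-1, -3, 1], which is column 2 of [T]_S.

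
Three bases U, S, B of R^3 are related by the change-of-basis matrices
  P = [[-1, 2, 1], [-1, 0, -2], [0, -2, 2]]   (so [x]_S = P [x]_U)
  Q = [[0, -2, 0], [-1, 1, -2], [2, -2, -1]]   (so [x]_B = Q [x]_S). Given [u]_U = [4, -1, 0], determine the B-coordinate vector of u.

Apply P to get S-coordinates [-6, -4, 2], then Q to get B-coordinates.
The result is [u]_B = [8, -2, -6].

[8, -2, -6]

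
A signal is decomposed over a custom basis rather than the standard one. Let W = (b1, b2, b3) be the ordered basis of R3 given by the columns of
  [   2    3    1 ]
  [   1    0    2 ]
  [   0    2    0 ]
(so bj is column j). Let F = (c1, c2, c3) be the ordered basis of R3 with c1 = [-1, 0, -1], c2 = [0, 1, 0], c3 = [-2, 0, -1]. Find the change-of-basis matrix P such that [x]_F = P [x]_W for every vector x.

Take x = bj: its W-coordinates are the j-th standard unit vector, so P e_j — column j of P — equals [bj]_F.
b1 = 2c1 + c2 - 2c3, giving column 1 = [2, 1, -2]; repeating for each j gives P = [[2, -1, 1], [1, 0, 2], [-2, -1, -1]].

[[2, -1, 1], [1, 0, 2], [-2, -1, -1]]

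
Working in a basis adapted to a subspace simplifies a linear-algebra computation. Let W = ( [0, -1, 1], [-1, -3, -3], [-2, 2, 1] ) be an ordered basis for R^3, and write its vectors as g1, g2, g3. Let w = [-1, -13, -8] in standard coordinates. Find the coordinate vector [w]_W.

Write w = c_1 g1 + ... + c_3 g3 and solve for the c_i.
Row-reducing the augmented matrix [M | w] gives c = (2, 3, -1).
Check: 2g1 + 3g2 - g3 = [-1, -13, -8].

[2, 3, -1]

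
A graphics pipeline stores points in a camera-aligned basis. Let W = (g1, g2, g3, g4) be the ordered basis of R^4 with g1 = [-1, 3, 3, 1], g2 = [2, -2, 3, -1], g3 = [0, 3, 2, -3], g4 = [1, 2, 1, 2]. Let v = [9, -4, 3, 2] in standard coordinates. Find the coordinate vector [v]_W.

[v]_W is the unique c with M c = v, where M has columns g1, ..., g4.
Solving this 4x4 system gives c = (-2, 2, 0, 3).
Check: -2g1 + 2g2 + 0·g3 + 3g4 = [9, -4, 3, 2].

[-2, 2, 0, 3]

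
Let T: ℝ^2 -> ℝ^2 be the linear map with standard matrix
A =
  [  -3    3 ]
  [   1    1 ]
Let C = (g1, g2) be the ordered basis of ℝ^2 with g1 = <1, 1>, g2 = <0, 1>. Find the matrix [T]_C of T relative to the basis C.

With P the matrix whose columns are g1, g2, [T]_C = P^(-1) A P.
Column by column: T(g1) = A g1 = <0, 2>; its C-coordinates <0, 2> give column 1.
Continuing for each basis vector yields [T]_C = [[0, 3], [2, -2]].

[[0, 3], [2, -2]]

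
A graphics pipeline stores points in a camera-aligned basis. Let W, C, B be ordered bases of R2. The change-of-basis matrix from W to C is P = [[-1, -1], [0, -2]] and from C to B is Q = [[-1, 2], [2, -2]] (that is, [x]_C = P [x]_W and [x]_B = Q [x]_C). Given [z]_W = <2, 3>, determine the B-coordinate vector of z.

Composing the changes, [z]_B = Q P [z]_W.
Q P = [[1, -3], [-2, 2]]; applying this to <2, 3> gives <-7, 2>.

<-7, 2>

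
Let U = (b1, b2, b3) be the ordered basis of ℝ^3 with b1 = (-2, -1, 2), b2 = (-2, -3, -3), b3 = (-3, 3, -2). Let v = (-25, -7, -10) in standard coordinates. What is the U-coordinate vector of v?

[v]_U is the unique c with M c = v, where M has columns b1, ..., b3.
Solving this 3x3 system gives c = (4, 4, 3).
Check: 4b1 + 4b2 + 3b3 = (-25, -7, -10).

(4, 4, 3)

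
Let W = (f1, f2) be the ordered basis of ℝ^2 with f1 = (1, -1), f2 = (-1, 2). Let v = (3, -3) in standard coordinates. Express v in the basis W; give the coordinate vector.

(3, 0)

Write v = c_1 f1 + c_2 f2 and solve for the c_i.
System: c_1 - c_2 = 3, -c_1 + 2c_2 = -3; solving gives c_1 = 3, c_2 = 0.
Check: 3f1 + 0·f2 = (3, -3).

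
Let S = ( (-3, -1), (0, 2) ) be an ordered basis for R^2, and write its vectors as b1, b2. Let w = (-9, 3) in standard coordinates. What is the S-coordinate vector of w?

We seek scalars with c_1 b1 + c_2 b2 = w; equivalently solve M c = w where the columns of M are b1, b2.
System: -3c_1 + 0c_2 = -9, -c_1 + 2c_2 = 3; solving gives c_1 = 3, c_2 = 3.
Check: 3b1 + 3b2 = (-9, 3).

(3, 3)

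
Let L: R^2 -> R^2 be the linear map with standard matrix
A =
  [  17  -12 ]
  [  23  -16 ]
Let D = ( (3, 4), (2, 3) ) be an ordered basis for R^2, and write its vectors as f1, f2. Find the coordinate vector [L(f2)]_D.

(-2, 2)

Compute L(f2) = A f2 = (-2, -2) in standard coordinates.
Then write this in D-coordinates: solve for y in y_1 f1 + y_2 f2 = (-2, -2).
This gives y = (-2, 2), which is column 2 of [L]_D.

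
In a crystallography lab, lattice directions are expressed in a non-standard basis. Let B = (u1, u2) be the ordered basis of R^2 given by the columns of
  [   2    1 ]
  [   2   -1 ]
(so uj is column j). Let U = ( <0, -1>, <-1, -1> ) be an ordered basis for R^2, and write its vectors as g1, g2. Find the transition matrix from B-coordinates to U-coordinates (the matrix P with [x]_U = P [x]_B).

Let M have columns uj and N have columns gj. Then for every x, N [x]_U = x = M [x]_B, so P = N^(-1) M.
Since det N = -1, N^(-1) has integer entries; multiplying gives P = [[0, 2], [-2, -1]].

[[0, 2], [-2, -1]]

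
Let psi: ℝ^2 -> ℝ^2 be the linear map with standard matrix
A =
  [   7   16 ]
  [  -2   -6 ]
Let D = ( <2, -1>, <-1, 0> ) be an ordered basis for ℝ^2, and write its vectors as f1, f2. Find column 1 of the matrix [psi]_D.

<-2, -2>

Column 1 of [psi]_D is the D-coordinate vector of psi(f1).
In standard coordinates psi(f1) = A f1 = <-2, 2>.
Converting to D: <-2, 2> = -2f1 - 2f2, so the coordinate vector is <-2, -2>.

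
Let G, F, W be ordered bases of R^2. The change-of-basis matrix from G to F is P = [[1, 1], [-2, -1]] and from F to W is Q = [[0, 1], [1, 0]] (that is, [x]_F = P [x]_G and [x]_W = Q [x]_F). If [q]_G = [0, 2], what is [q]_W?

First [q]_F = P [q]_G = [2, -2].
Then [q]_W = Q [q]_F = [-2, 2].

[-2, 2]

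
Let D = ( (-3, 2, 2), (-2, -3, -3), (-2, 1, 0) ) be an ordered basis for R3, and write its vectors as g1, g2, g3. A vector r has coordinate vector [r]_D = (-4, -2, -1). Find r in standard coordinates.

r = M [r]_D, where M has columns g1, ..., g3.
Carrying out the matrix-vector product, r = (18, -3, -2).

(18, -3, -2)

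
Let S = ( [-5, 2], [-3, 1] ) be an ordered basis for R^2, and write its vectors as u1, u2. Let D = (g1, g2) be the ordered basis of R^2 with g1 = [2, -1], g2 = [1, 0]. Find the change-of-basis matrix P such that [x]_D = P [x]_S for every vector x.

Let M have columns uj and N have columns gj. Then for every x, N [x]_D = x = M [x]_S, so P = N^(-1) M.
Since det N = 1, N^(-1) has integer entries; multiplying gives P = [[-2, -1], [-1, -1]].

[[-2, -1], [-1, -1]]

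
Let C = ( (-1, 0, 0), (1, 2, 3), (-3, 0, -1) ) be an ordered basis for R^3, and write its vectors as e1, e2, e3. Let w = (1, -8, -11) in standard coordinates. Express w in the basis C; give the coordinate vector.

Write w = c_1 e1 + ... + c_3 e3 and solve for the c_i.
Gaussian elimination on [M | w] yields c = (-2, -4, -1).
Check: -2e1 - 4e2 - e3 = (1, -8, -11).

(-2, -4, -1)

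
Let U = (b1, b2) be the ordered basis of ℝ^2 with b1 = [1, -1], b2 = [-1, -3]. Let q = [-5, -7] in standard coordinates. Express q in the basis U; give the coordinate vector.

We seek scalars with c_1 b1 + c_2 b2 = q; equivalently solve M c = q where the columns of M are b1, b2.
System: c_1 - c_2 = -5, -c_1 - 3c_2 = -7; solving gives c_1 = -2, c_2 = 3.
Check: -2b1 + 3b2 = [-5, -7].

[-2, 3]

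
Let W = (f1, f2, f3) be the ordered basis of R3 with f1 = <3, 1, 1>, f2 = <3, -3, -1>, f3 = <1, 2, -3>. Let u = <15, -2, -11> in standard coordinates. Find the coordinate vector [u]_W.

<1, 3, 3>

[u]_W is the unique c with M c = u, where M has columns f1, ..., f3.
Row-reducing the augmented matrix [M | u] gives c = (1, 3, 3).
Check: f1 + 3f2 + 3f3 = <15, -2, -11>.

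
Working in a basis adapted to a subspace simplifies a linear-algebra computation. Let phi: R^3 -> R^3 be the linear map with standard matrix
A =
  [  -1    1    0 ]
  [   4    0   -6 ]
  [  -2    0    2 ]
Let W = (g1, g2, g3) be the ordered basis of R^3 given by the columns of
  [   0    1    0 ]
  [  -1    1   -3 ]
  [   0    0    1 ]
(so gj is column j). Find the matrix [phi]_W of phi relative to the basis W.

The j-th column of [phi]_W is [phi(gj)]_W.
phi(g1) = A g1 = <-1, 0, 0> = -g1 - g2 + 0·g3, so column 1 is <-1, -1, 0>.
Repeating for g2, g3 and assembling the columns gives [[-1, 2, -3], [-1, 0, -3], [0, -2, 2]].

[[-1, 2, -3], [-1, 0, -3], [0, -2, 2]]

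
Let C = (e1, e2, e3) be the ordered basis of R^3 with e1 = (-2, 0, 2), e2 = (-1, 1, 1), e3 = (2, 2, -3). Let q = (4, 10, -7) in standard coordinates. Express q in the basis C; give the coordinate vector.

We seek scalars with c_1 e1 + ... + c_3 e3 = q; equivalently solve M c = q where the columns of M are e1, ..., e3.
Solving this 3x3 system gives c = (-1, 4, 3).
Check: -e1 + 4e2 + 3e3 = (4, 10, -7).

(-1, 4, 3)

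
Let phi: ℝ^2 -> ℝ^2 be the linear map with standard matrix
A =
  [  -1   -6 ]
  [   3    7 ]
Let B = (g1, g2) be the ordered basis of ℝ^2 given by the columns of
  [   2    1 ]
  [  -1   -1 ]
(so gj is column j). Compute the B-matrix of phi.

Let P have columns g1, g2. Then [phi]_B = P^(-1) A P.
Here det P = -1, so P^(-1) is integer; computing A P first and then P^(-1)(A P) gives [[3, 1], [-2, 3]].

[[3, 1], [-2, 3]]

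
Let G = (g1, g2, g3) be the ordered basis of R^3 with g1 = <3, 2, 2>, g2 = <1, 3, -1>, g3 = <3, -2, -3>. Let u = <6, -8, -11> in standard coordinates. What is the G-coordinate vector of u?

We seek scalars with c_1 g1 + ... + c_3 g3 = u; equivalently solve M c = u where the columns of M are g1, ..., g3.
Solving this 3x3 system gives c = (-1, 0, 3).
Check: -g1 + 0·g2 + 3g3 = <6, -8, -11>.

<-1, 0, 3>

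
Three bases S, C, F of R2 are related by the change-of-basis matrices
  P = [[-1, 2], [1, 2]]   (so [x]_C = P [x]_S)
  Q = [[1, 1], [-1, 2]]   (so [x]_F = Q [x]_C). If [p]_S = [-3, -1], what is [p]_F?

[-4, -11]

Composing the changes, [p]_F = Q P [p]_S.
Q P = [[0, 4], [3, 2]]; applying this to [-3, -1] gives [-4, -11].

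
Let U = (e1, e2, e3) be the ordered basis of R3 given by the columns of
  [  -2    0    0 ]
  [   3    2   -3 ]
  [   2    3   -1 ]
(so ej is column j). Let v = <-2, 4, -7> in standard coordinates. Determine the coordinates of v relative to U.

<1, -4, -3>

[v]_U is the unique c with M c = v, where M has columns e1, ..., e3.
Gaussian elimination on [M | v] yields c = (1, -4, -3).
Check: e1 - 4e2 - 3e3 = <-2, 4, -7>.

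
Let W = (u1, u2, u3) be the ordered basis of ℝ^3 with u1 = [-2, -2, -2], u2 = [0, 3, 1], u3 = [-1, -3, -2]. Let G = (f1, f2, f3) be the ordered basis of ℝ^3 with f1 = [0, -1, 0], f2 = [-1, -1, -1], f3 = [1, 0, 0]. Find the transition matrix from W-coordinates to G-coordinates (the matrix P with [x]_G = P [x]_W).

[[0, -2, 1], [2, -1, 2], [0, -1, 1]]

Take x = uj: its W-coordinates are the j-th standard unit vector, so P e_j — column j of P — equals [uj]_G.
u1 = 0·f1 + 2f2 + 0·f3, giving column 1 = [0, 2, 0]; repeating for each j gives P = [[0, -2, 1], [2, -1, 2], [0, -1, 1]].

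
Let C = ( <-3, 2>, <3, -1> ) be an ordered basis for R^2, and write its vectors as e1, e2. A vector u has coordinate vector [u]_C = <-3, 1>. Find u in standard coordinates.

<12, -7>

By definition u = -3e1 + e2.
Summing componentwise gives <12, -7>.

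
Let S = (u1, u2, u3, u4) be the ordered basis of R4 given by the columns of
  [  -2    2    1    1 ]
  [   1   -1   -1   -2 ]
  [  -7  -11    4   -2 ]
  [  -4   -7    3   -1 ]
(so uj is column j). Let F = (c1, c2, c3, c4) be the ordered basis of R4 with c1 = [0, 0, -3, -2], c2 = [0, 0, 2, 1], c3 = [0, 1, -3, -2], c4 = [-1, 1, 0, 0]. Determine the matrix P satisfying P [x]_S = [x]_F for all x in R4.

Column j of P is [uj]_F, since P maps S-coordinates to F-coordinates.
Expressing u1 in F: u1 = 2c1 - 2c2 - c3 + 2c4, so column 1 of P is [2, -2, -1, 2].
Doing the same for each uj gives P = [[2, 2, -2, 1], [-2, -1, -1, -1], [-1, 1, 0, -1], [2, -2, -1, -1]].

[[2, 2, -2, 1], [-2, -1, -1, -1], [-1, 1, 0, -1], [2, -2, -1, -1]]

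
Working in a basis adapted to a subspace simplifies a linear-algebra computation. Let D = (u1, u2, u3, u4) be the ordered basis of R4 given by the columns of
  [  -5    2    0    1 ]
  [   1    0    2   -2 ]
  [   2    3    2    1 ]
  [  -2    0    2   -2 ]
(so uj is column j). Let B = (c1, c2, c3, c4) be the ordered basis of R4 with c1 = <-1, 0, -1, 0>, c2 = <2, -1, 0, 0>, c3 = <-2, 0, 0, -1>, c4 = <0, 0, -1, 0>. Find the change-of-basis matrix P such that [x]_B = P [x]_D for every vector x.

[[-1, -2, 0, -1], [-1, 0, -2, 2], [2, 0, -2, 2], [-1, -1, -2, 0]]

Take x = uj: its D-coordinates are the j-th standard unit vector, so P e_j — column j of P — equals [uj]_B.
u1 = -c1 - c2 + 2c3 - c4, giving column 1 = <-1, -1, 2, -1>; repeating for each j gives P = [[-1, -2, 0, -1], [-1, 0, -2, 2], [2, 0, -2, 2], [-1, -1, -2, 0]].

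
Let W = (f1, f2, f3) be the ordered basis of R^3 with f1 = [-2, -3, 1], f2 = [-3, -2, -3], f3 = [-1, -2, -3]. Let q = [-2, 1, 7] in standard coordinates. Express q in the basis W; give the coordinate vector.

[q]_W is the unique c with M c = q, where M has columns f1, ..., f3.
Row-reducing the augmented matrix [M | q] gives c = (1, 1, -3).
Check: f1 + f2 - 3f3 = [-2, 1, 7].

[1, 1, -3]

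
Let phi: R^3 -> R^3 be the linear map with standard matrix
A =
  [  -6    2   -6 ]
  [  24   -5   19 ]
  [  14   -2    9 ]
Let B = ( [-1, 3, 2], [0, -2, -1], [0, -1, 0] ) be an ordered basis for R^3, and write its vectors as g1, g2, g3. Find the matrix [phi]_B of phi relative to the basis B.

Let P have columns g1, ..., g3. Then [phi]_B = P^(-1) A P.
Here det P = 1, so P^(-1) is integer; computing A P first and then P^(-1)(A P) gives [[0, -2, 2], [2, 1, 2], [-3, 1, -3]].

[[0, -2, 2], [2, 1, 2], [-3, 1, -3]]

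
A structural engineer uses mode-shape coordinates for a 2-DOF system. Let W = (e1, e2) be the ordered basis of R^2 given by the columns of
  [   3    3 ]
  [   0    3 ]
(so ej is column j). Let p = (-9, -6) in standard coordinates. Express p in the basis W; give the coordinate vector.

[p]_W is the unique c with M c = p, where M has columns e1, e2.
System: 3c_1 + 3c_2 = -9, 0c_1 + 3c_2 = -6; solving gives c_1 = -1, c_2 = -2.
Check: -e1 - 2e2 = (-9, -6).

(-1, -2)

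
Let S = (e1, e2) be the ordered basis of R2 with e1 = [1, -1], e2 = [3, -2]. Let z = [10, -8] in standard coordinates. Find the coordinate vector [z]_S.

Write z = c_1 e1 + c_2 e2 and solve for the c_i.
System: c_1 + 3c_2 = 10, -c_1 - 2c_2 = -8; solving gives c_1 = 4, c_2 = 2.
Check: 4e1 + 2e2 = [10, -8].

[4, 2]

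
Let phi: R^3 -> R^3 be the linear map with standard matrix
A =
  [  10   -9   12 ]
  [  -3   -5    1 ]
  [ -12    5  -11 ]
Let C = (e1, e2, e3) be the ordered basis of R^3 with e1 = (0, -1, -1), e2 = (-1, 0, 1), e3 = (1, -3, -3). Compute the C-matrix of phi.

Let P have columns e1, ..., e3. Then [phi]_C = P^(-1) A P.
Here det P = -1, so P^(-1) is integer; computing A P first and then P^(-1)(A P) gives [[-1, -1, -3], [2, -3, -3], [-1, -1, -2]].

[[-1, -1, -3], [2, -3, -3], [-1, -1, -2]]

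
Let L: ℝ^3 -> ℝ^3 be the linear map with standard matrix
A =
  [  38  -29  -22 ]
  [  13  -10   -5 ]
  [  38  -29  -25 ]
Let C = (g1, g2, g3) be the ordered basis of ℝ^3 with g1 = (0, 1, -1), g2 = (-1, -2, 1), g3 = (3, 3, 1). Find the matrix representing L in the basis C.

[[3, 3, -3], [1, -1, -2], [-2, -1, 1]]

With P the matrix whose columns are g1, ..., g3, [L]_C = P^(-1) A P.
Column by column: L(g1) = A g1 = (-7, -5, -4); its C-coordinates (3, 1, -2) give column 1.
Continuing for each basis vector yields [L]_C = [[3, 3, -3], [1, -1, -2], [-2, -1, 1]].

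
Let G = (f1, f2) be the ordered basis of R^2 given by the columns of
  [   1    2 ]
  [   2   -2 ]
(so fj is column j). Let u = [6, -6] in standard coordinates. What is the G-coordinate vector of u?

[0, 3]

We seek scalars with c_1 f1 + c_2 f2 = u; equivalently solve M c = u where the columns of M are f1, f2.
System: c_1 + 2c_2 = 6, 2c_1 - 2c_2 = -6; solving gives c_1 = 0, c_2 = 3.
Check: 0·f1 + 3f2 = [6, -6].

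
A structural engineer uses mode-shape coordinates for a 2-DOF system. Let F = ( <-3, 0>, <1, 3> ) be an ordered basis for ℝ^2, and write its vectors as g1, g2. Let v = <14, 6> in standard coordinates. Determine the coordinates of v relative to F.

We seek scalars with c_1 g1 + c_2 g2 = v; equivalently solve M c = v where the columns of M are g1, g2.
System: -3c_1 + c_2 = 14, 0c_1 + 3c_2 = 6; solving gives c_1 = -4, c_2 = 2.
Check: -4g1 + 2g2 = <14, 6>.

<-4, 2>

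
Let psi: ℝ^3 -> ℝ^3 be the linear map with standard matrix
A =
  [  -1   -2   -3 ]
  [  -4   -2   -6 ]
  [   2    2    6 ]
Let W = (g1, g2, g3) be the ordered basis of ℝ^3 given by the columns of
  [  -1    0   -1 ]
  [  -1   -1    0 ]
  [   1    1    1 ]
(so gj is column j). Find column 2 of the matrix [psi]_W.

Column 2 of [psi]_W is the W-coordinate vector of psi(g2).
In standard coordinates psi(g2) = A g2 = [-1, -4, 4].
Converting to W: [-1, -4, 4] = g1 + 3g2 + 0·g3, so the coordinate vector is [1, 3, 0].

[1, 3, 0]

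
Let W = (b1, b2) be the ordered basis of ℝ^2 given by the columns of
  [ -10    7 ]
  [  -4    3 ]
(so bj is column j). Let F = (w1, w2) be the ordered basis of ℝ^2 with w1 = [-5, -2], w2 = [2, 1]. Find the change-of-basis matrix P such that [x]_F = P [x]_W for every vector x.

[[2, -1], [0, 1]]

Take x = bj: its W-coordinates are the j-th standard unit vector, so P e_j — column j of P — equals [bj]_F.
b1 = 2w1 + 0·w2, giving column 1 = [2, 0]; repeating for each j gives P = [[2, -1], [0, 1]].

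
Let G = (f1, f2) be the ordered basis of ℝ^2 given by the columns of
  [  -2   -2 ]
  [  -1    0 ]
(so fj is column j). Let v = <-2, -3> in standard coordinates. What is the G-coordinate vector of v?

<3, -2>

We seek scalars with c_1 f1 + c_2 f2 = v; equivalently solve M c = v where the columns of M are f1, f2.
System: -2c_1 - 2c_2 = -2, -c_1 + 0c_2 = -3; solving gives c_1 = 3, c_2 = -2.
Check: 3f1 - 2f2 = <-2, -3>.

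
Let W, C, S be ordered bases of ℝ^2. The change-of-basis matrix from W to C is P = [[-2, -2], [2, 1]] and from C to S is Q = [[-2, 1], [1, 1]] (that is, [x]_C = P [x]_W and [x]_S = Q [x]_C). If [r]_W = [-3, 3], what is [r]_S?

[-3, -3]

Apply P to get C-coordinates [0, -3], then Q to get S-coordinates.
The result is [r]_S = [-3, -3].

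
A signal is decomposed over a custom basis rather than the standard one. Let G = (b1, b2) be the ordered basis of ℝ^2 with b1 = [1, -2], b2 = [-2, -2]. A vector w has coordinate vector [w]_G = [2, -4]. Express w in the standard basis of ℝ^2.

[10, 4]

By definition w = 2b1 - 4b2.
Summing componentwise gives [10, 4].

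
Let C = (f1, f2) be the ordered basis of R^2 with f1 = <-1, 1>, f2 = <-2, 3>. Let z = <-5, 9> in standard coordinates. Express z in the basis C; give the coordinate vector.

Write z = c_1 f1 + c_2 f2 and solve for the c_i.
System: -c_1 - 2c_2 = -5, c_1 + 3c_2 = 9; solving gives c_1 = -3, c_2 = 4.
Check: -3f1 + 4f2 = <-5, 9>.

<-3, 4>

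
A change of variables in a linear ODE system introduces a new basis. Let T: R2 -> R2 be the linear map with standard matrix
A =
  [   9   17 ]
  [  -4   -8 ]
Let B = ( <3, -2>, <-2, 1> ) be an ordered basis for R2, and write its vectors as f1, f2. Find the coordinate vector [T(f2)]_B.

Column 2 of [T]_B is the B-coordinate vector of T(f2).
In standard coordinates T(f2) = A f2 = <-1, 0>.
Converting to B: <-1, 0> = f1 + 2f2, so the coordinate vector is <1, 2>.

<1, 2>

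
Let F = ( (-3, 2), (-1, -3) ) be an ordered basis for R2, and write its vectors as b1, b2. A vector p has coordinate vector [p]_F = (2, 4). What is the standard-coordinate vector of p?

(-10, -8)

By definition p = 2b1 + 4b2.
Summing componentwise gives (-10, -8).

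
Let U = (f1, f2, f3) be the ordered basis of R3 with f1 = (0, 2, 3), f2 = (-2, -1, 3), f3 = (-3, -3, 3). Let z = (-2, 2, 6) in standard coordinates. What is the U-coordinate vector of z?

Write z = c_1 f1 + ... + c_3 f3 and solve for the c_i.
Solving this 3x3 system gives c = (0, 4, -2).
Check: 0·f1 + 4f2 - 2f3 = (-2, 2, 6).

(0, 4, -2)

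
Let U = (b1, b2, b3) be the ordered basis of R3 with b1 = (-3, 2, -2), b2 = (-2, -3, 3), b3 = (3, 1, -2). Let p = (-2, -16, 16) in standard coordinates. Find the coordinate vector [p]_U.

(-2, 4, 0)

We seek scalars with c_1 b1 + ... + c_3 b3 = p; equivalently solve M c = p where the columns of M are b1, ..., b3.
Row-reducing the augmented matrix [M | p] gives c = (-2, 4, 0).
Check: -2b1 + 4b2 + 0·b3 = (-2, -16, 16).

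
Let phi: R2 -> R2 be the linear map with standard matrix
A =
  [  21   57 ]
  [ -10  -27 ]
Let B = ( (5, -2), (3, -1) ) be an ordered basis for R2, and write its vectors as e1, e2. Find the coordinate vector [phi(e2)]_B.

(3, -3)

Column 2 of [phi]_B is the B-coordinate vector of phi(e2).
In standard coordinates phi(e2) = A e2 = (6, -3).
Converting to B: (6, -3) = 3e1 - 3e2, so the coordinate vector is (3, -3).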